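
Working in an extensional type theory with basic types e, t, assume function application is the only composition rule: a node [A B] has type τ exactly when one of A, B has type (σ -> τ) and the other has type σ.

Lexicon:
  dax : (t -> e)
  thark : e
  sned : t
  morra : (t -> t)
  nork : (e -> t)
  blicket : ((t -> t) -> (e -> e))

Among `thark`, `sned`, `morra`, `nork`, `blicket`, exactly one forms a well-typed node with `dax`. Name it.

sned

thark : e — neither side's domain matches the other.
sned — combines: dax : (t -> e) takes sned : t as argument, giving e.
morra : (t -> t) — neither side's domain matches the other.
nork : (e -> t) — neither side's domain matches the other.
blicket : ((t -> t) -> (e -> e)) — neither side's domain matches the other.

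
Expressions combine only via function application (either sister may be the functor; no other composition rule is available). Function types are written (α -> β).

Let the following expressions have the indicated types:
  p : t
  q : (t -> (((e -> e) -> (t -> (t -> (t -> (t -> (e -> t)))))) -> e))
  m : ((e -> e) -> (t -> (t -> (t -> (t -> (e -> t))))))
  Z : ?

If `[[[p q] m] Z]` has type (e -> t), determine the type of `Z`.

(e -> (e -> t))

At [[[p q] m] Z] (required: (e -> t)): [[p q] m] is e, which is not a function with range (e -> t); hence Z is the functor — type (e -> (e -> t)).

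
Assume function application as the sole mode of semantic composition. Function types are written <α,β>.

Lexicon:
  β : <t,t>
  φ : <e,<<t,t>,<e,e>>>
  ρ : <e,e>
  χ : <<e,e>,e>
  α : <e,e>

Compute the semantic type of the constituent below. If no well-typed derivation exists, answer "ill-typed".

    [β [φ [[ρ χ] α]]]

[ρ χ] — χ of type <<e,e>,e> combines with ρ of type <e,e>: type e.
[[ρ χ] α] — α of type <e,e> combines with [ρ χ] of type e: type e.
[φ [[ρ χ] α]] — φ of type <e,<<t,t>,<e,e>>> combines with [[ρ χ] α] of type e: type <<t,t>,<e,e>>.
[β [φ [[ρ χ] α]]] — [φ [[ρ χ] α]] of type <<t,t>,<e,e>> combines with β of type <t,t>: type <e,e>.

<e,e>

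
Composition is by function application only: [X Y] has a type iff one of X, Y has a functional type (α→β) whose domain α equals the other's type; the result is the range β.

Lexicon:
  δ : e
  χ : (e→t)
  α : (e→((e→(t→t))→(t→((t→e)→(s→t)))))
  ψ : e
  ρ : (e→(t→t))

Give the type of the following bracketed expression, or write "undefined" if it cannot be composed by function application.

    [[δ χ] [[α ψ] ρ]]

[δ χ]: (e→t) applied to e yields t.
[α ψ]: (e→((e→(t→t))→(t→((t→e)→(s→t))))) applied to e yields ((e→(t→t))→(t→((t→e)→(s→t)))).
[[α ψ] ρ]: ((e→(t→t))→(t→((t→e)→(s→t)))) applied to (e→(t→t)) yields (t→((t→e)→(s→t))).
[[δ χ] [[α ψ] ρ]]: (t→((t→e)→(s→t))) applied to t yields ((t→e)→(s→t)).

((t→e)→(s→t))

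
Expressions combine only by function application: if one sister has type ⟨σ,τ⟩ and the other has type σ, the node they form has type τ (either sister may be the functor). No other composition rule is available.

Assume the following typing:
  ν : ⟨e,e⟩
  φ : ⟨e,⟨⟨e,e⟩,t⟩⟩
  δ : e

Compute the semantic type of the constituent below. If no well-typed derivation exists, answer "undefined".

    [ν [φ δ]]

[φ δ]: φ is ⟨e,⟨⟨e,e⟩,t⟩⟩, δ is e; result ⟨⟨e,e⟩,t⟩.
[ν [φ δ]]: [φ δ] is ⟨⟨e,e⟩,t⟩, ν is ⟨e,e⟩; result t.

t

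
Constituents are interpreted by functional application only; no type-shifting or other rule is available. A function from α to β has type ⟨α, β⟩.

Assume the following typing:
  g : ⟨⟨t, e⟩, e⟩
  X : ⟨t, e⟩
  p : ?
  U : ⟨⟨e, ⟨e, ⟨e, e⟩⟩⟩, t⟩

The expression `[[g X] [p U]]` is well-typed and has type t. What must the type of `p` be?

⟨⟨⟨e, ⟨e, ⟨e, e⟩⟩⟩, t⟩, ⟨e, t⟩⟩

At [[g X] [p U]] (required: t): [g X] is e, which is not a function with range t; hence [p U] is the functor — type ⟨e, t⟩.
At [p U] (required: ⟨e, t⟩): U is ⟨⟨e, ⟨e, ⟨e, e⟩⟩⟩, t⟩, which is not a function with range ⟨e, t⟩; hence p is the functor — type ⟨⟨⟨e, ⟨e, ⟨e, e⟩⟩⟩, t⟩, ⟨e, t⟩⟩.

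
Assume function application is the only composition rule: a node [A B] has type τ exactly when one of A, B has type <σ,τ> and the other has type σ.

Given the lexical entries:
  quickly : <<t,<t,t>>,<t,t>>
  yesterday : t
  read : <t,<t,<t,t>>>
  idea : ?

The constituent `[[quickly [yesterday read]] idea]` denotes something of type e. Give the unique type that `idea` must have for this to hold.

For [[quickly [yesterday read]] idea] to have type e with [quickly [yesterday read]] of type <t,t>, idea must be the function: idea : <<t,t>,e>.

<<t,t>,e>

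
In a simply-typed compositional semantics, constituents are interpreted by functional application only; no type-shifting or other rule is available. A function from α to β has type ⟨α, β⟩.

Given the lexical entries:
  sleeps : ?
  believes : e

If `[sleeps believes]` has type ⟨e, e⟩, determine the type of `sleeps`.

At [sleeps believes] (required: ⟨e, e⟩): believes is e, which is not a function with range ⟨e, e⟩; hence sleeps is the functor — type ⟨e, ⟨e, e⟩⟩.

⟨e, ⟨e, e⟩⟩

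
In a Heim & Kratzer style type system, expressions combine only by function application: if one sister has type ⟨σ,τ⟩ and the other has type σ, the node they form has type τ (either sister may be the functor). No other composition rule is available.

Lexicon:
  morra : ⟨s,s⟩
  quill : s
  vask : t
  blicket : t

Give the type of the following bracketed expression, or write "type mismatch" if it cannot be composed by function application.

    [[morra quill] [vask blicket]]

type mismatch

[morra quill]: functor morra : ⟨s,s⟩, argument quill : s; result s.
[vask blicket]: t and t cannot combine by function application — type clash.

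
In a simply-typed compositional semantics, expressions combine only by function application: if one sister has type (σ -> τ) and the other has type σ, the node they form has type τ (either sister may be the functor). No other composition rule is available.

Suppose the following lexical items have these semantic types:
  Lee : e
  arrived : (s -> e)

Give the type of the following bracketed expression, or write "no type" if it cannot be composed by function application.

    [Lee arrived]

no type

At [Lee arrived]: neither e nor (s -> e) can take the other as argument; the node is ill-typed.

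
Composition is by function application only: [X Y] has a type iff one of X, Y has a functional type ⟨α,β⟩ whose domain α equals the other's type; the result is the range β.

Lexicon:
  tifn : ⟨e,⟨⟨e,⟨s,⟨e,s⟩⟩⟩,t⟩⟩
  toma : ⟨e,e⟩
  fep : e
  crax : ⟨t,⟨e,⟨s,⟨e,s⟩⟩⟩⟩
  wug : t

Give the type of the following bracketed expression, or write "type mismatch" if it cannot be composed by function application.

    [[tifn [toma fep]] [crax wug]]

t

[toma fep] — toma of type ⟨e,e⟩ combines with fep of type e: type e.
[tifn [toma fep]] — tifn of type ⟨e,⟨⟨e,⟨s,⟨e,s⟩⟩⟩,t⟩⟩ combines with [toma fep] of type e: type ⟨⟨e,⟨s,⟨e,s⟩⟩⟩,t⟩.
[crax wug] — crax of type ⟨t,⟨e,⟨s,⟨e,s⟩⟩⟩⟩ combines with wug of type t: type ⟨e,⟨s,⟨e,s⟩⟩⟩.
[[tifn [toma fep]] [crax wug]] — [tifn [toma fep]] of type ⟨⟨e,⟨s,⟨e,s⟩⟩⟩,t⟩ combines with [crax wug] of type ⟨e,⟨s,⟨e,s⟩⟩⟩: type t.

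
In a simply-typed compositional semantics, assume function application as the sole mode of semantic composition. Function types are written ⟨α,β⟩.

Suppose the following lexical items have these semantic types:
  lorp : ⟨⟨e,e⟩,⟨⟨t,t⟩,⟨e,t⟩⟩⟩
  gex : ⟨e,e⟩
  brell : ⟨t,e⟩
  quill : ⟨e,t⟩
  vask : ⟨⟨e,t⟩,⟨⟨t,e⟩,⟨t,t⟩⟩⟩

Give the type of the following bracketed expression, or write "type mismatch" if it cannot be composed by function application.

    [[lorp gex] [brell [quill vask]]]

⟨e,t⟩

[lorp gex]: functor lorp : ⟨⟨e,e⟩,⟨⟨t,t⟩,⟨e,t⟩⟩⟩, argument gex : ⟨e,e⟩; result ⟨⟨t,t⟩,⟨e,t⟩⟩.
[quill vask]: functor vask : ⟨⟨e,t⟩,⟨⟨t,e⟩,⟨t,t⟩⟩⟩, argument quill : ⟨e,t⟩; result ⟨⟨t,e⟩,⟨t,t⟩⟩.
[brell [quill vask]]: functor [quill vask] : ⟨⟨t,e⟩,⟨t,t⟩⟩, argument brell : ⟨t,e⟩; result ⟨t,t⟩.
[[lorp gex] [brell [quill vask]]]: functor [lorp gex] : ⟨⟨t,t⟩,⟨e,t⟩⟩, argument [brell [quill vask]] : ⟨t,t⟩; result ⟨e,t⟩.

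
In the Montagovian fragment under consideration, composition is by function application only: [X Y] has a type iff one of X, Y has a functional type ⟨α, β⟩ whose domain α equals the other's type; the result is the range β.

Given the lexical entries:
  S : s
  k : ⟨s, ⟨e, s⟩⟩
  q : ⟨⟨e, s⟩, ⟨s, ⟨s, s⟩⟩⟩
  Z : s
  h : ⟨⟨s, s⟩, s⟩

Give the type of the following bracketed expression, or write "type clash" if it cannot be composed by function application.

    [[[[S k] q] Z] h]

s

[S k]: k is ⟨s, ⟨e, s⟩⟩, S is s; result ⟨e, s⟩.
[[S k] q]: q is ⟨⟨e, s⟩, ⟨s, ⟨s, s⟩⟩⟩, [S k] is ⟨e, s⟩; result ⟨s, ⟨s, s⟩⟩.
[[[S k] q] Z]: [[S k] q] is ⟨s, ⟨s, s⟩⟩, Z is s; result ⟨s, s⟩.
[[[[S k] q] Z] h]: h is ⟨⟨s, s⟩, s⟩, [[[S k] q] Z] is ⟨s, s⟩; result s.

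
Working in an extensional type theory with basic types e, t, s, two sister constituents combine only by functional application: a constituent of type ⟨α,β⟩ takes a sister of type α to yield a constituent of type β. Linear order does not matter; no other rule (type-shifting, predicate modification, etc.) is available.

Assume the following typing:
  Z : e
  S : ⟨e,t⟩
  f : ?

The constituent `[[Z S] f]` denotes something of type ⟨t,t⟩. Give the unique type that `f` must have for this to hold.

[[Z S] f] must have type ⟨t,t⟩. The sister [Z S] has type t; that is not a function onto ⟨t,t⟩, so f must be the functor, of type ⟨t,⟨t,t⟩⟩.

⟨t,⟨t,t⟩⟩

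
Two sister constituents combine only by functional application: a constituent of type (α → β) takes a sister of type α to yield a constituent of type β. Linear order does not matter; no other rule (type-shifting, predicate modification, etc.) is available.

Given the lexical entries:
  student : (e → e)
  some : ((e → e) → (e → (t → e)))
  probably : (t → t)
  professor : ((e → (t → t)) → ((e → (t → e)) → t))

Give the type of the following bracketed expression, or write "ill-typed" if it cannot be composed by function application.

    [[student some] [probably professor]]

ill-typed

At [student some], some : ((e → e) → (e → (t → e))) takes student : (e → e), giving (e → (t → e)).
[probably professor]: (t → t) with ((e → (t → t)) → ((e → (t → e)) → t)) — neither is a function whose domain matches the other; composition fails here.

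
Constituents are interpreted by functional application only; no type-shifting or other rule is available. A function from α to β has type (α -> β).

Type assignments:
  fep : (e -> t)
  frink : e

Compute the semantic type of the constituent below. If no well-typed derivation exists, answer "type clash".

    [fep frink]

t

At [fep frink], fep : (e -> t) takes frink : e, giving t.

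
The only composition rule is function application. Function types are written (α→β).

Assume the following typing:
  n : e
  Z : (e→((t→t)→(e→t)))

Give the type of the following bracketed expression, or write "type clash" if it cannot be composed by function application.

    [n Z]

((t→t)→(e→t))

[n Z]: (e→((t→t)→(e→t))) applied to e yields ((t→t)→(e→t)).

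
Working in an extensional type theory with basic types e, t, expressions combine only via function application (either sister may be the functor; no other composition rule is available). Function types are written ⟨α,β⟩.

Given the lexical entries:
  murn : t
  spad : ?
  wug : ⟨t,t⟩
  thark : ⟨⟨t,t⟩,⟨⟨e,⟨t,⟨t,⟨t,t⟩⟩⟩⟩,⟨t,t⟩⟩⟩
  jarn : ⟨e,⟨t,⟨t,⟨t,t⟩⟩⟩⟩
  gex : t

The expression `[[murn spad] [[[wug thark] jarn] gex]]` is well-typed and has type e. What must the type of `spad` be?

[[murn spad] [[[wug thark] jarn] gex]] is required to be e. [[[wug thark] jarn] gex] : t cannot yield e as functor, so [murn spad] : ⟨t,e⟩.
[murn spad] is required to be ⟨t,e⟩. murn : t cannot yield ⟨t,e⟩ as functor, so spad : ⟨t,⟨t,e⟩⟩.

⟨t,⟨t,e⟩⟩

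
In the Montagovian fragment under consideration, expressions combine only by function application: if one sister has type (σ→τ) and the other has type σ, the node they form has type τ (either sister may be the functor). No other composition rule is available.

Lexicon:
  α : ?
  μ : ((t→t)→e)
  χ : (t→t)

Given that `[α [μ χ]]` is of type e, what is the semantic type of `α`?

(e→e)

At [α [μ χ]] (required: e): [μ χ] is e, which is not a function with range e; hence α is the functor — type (e→e).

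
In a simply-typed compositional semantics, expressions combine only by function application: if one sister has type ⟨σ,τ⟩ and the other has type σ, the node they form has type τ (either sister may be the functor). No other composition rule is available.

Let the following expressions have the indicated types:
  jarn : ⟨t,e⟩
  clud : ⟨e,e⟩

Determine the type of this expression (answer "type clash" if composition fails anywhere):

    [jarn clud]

At [jarn clud]: neither ⟨t,e⟩ nor ⟨e,e⟩ can take the other as argument; the node is ill-typed.

type clash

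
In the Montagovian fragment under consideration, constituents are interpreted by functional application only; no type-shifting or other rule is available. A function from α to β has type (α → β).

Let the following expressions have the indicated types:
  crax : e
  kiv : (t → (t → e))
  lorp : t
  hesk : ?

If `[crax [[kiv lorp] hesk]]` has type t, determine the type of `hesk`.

((t → e) → (e → t))

[crax [[kiv lorp] hesk]] is required to be t. crax : e cannot yield t as functor, so [[kiv lorp] hesk] : (e → t).
[[kiv lorp] hesk] is required to be (e → t). [kiv lorp] : (t → e) cannot yield (e → t) as functor, so hesk : ((t → e) → (e → t)).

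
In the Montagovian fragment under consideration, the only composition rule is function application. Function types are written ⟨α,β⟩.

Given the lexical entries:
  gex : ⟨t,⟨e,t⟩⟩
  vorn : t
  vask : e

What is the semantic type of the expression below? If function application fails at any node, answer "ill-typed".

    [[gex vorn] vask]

t

[gex vorn]: gex is ⟨t,⟨e,t⟩⟩, vorn is t; result ⟨e,t⟩.
[[gex vorn] vask]: [gex vorn] is ⟨e,t⟩, vask is e; result t.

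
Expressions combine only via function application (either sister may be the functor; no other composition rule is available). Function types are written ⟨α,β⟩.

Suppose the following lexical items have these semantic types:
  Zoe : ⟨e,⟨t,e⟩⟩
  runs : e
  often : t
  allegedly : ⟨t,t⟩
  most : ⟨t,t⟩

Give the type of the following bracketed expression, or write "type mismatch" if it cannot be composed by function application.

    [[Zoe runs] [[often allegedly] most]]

[Zoe runs]: functor Zoe : ⟨e,⟨t,e⟩⟩, argument runs : e; result ⟨t,e⟩.
[often allegedly]: functor allegedly : ⟨t,t⟩, argument often : t; result t.
[[often allegedly] most]: functor most : ⟨t,t⟩, argument [often allegedly] : t; result t.
[[Zoe runs] [[often allegedly] most]]: functor [Zoe runs] : ⟨t,e⟩, argument [[often allegedly] most] : t; result e.

e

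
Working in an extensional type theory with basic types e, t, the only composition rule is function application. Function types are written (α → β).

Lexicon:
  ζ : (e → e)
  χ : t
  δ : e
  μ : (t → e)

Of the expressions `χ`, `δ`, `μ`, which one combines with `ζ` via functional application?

δ

χ : t — neither side's domain matches the other.
δ — combines: ζ : (e → e) takes δ : e as argument, giving e.
μ : (t → e) — neither side's domain matches the other.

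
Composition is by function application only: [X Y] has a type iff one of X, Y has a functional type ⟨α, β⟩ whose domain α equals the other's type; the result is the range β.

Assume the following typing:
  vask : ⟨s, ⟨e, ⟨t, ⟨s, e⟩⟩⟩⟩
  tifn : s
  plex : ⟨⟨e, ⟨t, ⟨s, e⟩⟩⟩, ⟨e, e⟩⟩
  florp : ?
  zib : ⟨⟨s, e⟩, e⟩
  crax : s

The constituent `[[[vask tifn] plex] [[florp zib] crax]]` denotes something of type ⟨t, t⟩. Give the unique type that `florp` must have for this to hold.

[[[vask tifn] plex] [[florp zib] crax]] must have type ⟨t, t⟩. The sister [[vask tifn] plex] has type ⟨e, e⟩; that is not a function onto ⟨t, t⟩, so [[florp zib] crax] must be the functor, of type ⟨⟨e, e⟩, ⟨t, t⟩⟩.
[[florp zib] crax] must have type ⟨⟨e, e⟩, ⟨t, t⟩⟩. The sister crax has type s; that is not a function onto ⟨⟨e, e⟩, ⟨t, t⟩⟩, so [florp zib] must be the functor, of type ⟨s, ⟨⟨e, e⟩, ⟨t, t⟩⟩⟩.
[florp zib] must have type ⟨s, ⟨⟨e, e⟩, ⟨t, t⟩⟩⟩. The sister zib has type ⟨⟨s, e⟩, e⟩; that is not a function onto ⟨s, ⟨⟨e, e⟩, ⟨t, t⟩⟩⟩, so florp must be the functor, of type ⟨⟨⟨s, e⟩, e⟩, ⟨s, ⟨⟨e, e⟩, ⟨t, t⟩⟩⟩⟩.

⟨⟨⟨s, e⟩, e⟩, ⟨s, ⟨⟨e, e⟩, ⟨t, t⟩⟩⟩⟩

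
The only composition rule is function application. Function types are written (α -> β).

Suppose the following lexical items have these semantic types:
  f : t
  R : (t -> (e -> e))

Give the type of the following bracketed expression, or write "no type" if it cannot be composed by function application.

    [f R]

(e -> e)

[f R]: (t -> (e -> e)) applied to t yields (e -> e).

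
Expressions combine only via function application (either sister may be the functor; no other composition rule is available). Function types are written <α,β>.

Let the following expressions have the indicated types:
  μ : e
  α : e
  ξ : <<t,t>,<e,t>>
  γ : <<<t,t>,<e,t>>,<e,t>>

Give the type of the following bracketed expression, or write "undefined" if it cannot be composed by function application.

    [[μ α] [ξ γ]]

[μ α]: e and e cannot combine by function application — type clash.

undefined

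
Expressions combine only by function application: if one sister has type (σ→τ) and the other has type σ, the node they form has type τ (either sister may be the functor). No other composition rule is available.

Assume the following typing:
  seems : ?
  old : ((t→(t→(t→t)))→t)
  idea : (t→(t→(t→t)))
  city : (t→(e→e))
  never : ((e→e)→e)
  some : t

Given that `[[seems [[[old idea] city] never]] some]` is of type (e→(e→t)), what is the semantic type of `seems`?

[[seems [[[old idea] city] never]] some] must have type (e→(e→t)). The sister some has type t; that is not a function onto (e→(e→t)), so [seems [[[old idea] city] never]] must be the functor, of type (t→(e→(e→t))).
[seems [[[old idea] city] never]] must have type (t→(e→(e→t))). The sister [[[old idea] city] never] has type e; that is not a function onto (t→(e→(e→t))), so seems must be the functor, of type (e→(t→(e→(e→t)))).

(e→(t→(e→(e→t))))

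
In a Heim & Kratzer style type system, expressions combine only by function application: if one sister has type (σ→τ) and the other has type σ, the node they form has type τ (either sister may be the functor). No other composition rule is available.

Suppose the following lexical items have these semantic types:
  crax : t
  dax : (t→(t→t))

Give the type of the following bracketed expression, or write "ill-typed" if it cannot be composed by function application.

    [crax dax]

(t→t)

[crax dax]: functor dax : (t→(t→t)), argument crax : t; result (t→t).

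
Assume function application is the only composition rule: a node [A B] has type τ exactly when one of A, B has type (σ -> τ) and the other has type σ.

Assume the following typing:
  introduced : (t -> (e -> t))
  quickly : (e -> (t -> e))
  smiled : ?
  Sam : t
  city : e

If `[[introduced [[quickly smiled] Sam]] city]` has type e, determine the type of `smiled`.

For [[introduced [[quickly smiled] Sam]] city] to have type e with city of type e, [introduced [[quickly smiled] Sam]] must be the function: [introduced [[quickly smiled] Sam]] : (e -> e).
For [introduced [[quickly smiled] Sam]] to have type (e -> e) with introduced of type (t -> (e -> t)), [[quickly smiled] Sam] must be the function: [[quickly smiled] Sam] : ((t -> (e -> t)) -> (e -> e)).
For [[quickly smiled] Sam] to have type ((t -> (e -> t)) -> (e -> e)) with Sam of type t, [quickly smiled] must be the function: [quickly smiled] : (t -> ((t -> (e -> t)) -> (e -> e))).
For [quickly smiled] to have type (t -> ((t -> (e -> t)) -> (e -> e))) with quickly of type (e -> (t -> e)), smiled must be the function: smiled : ((e -> (t -> e)) -> (t -> ((t -> (e -> t)) -> (e -> e)))).

((e -> (t -> e)) -> (t -> ((t -> (e -> t)) -> (e -> e))))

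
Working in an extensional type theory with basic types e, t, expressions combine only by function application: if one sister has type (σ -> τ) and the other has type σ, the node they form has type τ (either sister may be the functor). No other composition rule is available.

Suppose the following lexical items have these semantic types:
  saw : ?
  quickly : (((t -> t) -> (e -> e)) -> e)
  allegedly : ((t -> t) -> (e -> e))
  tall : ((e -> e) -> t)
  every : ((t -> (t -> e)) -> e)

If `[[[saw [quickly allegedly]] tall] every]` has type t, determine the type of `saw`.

For [[[saw [quickly allegedly]] tall] every] to have type t with every of type ((t -> (t -> e)) -> e), [[saw [quickly allegedly]] tall] must be the function: [[saw [quickly allegedly]] tall] : (((t -> (t -> e)) -> e) -> t).
For [[saw [quickly allegedly]] tall] to have type (((t -> (t -> e)) -> e) -> t) with tall of type ((e -> e) -> t), [saw [quickly allegedly]] must be the function: [saw [quickly allegedly]] : (((e -> e) -> t) -> (((t -> (t -> e)) -> e) -> t)).
For [saw [quickly allegedly]] to have type (((e -> e) -> t) -> (((t -> (t -> e)) -> e) -> t)) with [quickly allegedly] of type e, saw must be the function: saw : (e -> (((e -> e) -> t) -> (((t -> (t -> e)) -> e) -> t))).

(e -> (((e -> e) -> t) -> (((t -> (t -> e)) -> e) -> t)))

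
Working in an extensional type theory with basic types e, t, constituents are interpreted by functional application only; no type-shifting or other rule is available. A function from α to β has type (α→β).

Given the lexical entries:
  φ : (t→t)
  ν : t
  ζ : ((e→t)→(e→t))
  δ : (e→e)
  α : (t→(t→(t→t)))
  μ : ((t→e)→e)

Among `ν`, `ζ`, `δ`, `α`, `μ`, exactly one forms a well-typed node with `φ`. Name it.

ν — combines: φ : (t→t) takes ν : t as argument, giving t.
ζ : ((e→t)→(e→t)) — φ needs t; ζ needs (e→t); neither fits.
δ : (e→e) — φ needs t; δ needs e; neither fits.
α : (t→(t→(t→t))) — φ needs t; α needs t; neither fits.
μ : ((t→e)→e) — φ needs t; μ needs (t→e); neither fits.

ν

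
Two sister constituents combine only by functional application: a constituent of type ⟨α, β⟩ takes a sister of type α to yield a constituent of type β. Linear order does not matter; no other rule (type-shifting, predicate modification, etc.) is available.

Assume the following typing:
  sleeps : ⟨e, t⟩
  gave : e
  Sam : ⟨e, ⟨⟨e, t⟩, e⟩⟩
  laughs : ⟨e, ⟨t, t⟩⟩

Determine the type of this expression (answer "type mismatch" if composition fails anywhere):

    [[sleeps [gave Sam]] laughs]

⟨t, t⟩

[gave Sam]: ⟨e, ⟨⟨e, t⟩, e⟩⟩ applied to e yields ⟨⟨e, t⟩, e⟩.
[sleeps [gave Sam]]: ⟨⟨e, t⟩, e⟩ applied to ⟨e, t⟩ yields e.
[[sleeps [gave Sam]] laughs]: ⟨e, ⟨t, t⟩⟩ applied to e yields ⟨t, t⟩.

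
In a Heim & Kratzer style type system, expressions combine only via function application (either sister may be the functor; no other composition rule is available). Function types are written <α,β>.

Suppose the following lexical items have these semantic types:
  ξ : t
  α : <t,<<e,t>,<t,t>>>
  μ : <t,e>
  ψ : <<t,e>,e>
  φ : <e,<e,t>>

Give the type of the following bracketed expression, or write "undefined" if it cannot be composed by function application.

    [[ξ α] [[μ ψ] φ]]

At [ξ α], α : <t,<<e,t>,<t,t>>> takes ξ : t, giving <<e,t>,<t,t>>.
At [μ ψ], ψ : <<t,e>,e> takes μ : <t,e>, giving e.
At [[μ ψ] φ], φ : <e,<e,t>> takes [μ ψ] : e, giving <e,t>.
At [[ξ α] [[μ ψ] φ]], [ξ α] : <<e,t>,<t,t>> takes [[μ ψ] φ] : <e,t>, giving <t,t>.

<t,t>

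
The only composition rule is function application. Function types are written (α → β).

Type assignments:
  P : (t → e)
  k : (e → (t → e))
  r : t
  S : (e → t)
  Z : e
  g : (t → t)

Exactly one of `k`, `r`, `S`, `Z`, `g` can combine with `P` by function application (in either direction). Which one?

k : (e → (t → e)) — P needs t; k needs e; neither fits.
r — combines: P : (t → e) takes r : t as argument, giving e.
S : (e → t) — P needs t; S needs e; neither fits.
Z : e — P needs t; Z needs nothing (atomic); neither fits.
g : (t → t) — P needs t; g needs t; neither fits.

r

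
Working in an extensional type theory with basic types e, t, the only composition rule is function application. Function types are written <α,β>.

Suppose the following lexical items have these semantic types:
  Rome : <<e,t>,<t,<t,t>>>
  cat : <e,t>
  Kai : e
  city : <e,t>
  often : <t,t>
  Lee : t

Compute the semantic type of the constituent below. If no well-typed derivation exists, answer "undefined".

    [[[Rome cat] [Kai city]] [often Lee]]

t

[Rome cat]: <<e,t>,<t,<t,t>>> applied to <e,t> yields <t,<t,t>>.
[Kai city]: <e,t> applied to e yields t.
[[Rome cat] [Kai city]]: <t,<t,t>> applied to t yields <t,t>.
[often Lee]: <t,t> applied to t yields t.
[[[Rome cat] [Kai city]] [often Lee]]: <t,t> applied to t yields t.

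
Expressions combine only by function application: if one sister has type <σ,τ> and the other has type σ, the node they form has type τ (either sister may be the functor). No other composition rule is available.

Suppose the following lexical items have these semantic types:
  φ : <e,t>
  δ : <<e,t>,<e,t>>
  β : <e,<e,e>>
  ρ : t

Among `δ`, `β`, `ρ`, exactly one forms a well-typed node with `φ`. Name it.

δ — combines: δ : <<e,t>,<e,t>> takes φ : <e,t> as argument, giving <e,t>.
β : <e,<e,e>> — neither side's domain matches the other.
ρ : t — neither side's domain matches the other.

δ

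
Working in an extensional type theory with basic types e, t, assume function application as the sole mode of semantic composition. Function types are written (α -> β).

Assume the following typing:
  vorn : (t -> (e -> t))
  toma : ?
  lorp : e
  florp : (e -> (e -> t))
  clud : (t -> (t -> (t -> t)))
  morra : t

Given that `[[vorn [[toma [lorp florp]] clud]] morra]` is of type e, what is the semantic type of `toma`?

((e -> t) -> ((t -> (t -> (t -> t))) -> ((t -> (e -> t)) -> (t -> e))))

At [[vorn [[toma [lorp florp]] clud]] morra] (required: e): morra is t, which is not a function with range e; hence [vorn [[toma [lorp florp]] clud]] is the functor — type (t -> e).
At [vorn [[toma [lorp florp]] clud]] (required: (t -> e)): vorn is (t -> (e -> t)), which is not a function with range (t -> e); hence [[toma [lorp florp]] clud] is the functor — type ((t -> (e -> t)) -> (t -> e)).
At [[toma [lorp florp]] clud] (required: ((t -> (e -> t)) -> (t -> e))): clud is (t -> (t -> (t -> t))), which is not a function with range ((t -> (e -> t)) -> (t -> e)); hence [toma [lorp florp]] is the functor — type ((t -> (t -> (t -> t))) -> ((t -> (e -> t)) -> (t -> e))).
At [toma [lorp florp]] (required: ((t -> (t -> (t -> t))) -> ((t -> (e -> t)) -> (t -> e)))): [lorp florp] is (e -> t), which is not a function with range ((t -> (t -> (t -> t))) -> ((t -> (e -> t)) -> (t -> e))); hence toma is the functor — type ((e -> t) -> ((t -> (t -> (t -> t))) -> ((t -> (e -> t)) -> (t -> e)))).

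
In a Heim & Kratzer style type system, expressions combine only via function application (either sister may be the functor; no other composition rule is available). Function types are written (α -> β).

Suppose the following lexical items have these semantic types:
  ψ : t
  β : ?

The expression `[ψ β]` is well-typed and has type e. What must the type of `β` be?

(t -> e)

[ψ β] is required to be e. ψ : t cannot yield e as functor, so β : (t -> e).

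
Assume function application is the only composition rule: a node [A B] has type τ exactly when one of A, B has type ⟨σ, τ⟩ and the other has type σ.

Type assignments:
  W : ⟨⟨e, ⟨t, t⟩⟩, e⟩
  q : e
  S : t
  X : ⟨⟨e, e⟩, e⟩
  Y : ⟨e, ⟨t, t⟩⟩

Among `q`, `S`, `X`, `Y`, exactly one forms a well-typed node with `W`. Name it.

Y

q : e — W needs ⟨e, ⟨t, t⟩⟩; q needs nothing (atomic); neither fits.
S : t — W needs ⟨e, ⟨t, t⟩⟩; S needs nothing (atomic); neither fits.
X : ⟨⟨e, e⟩, e⟩ — W needs ⟨e, ⟨t, t⟩⟩; X needs ⟨e, e⟩; neither fits.
Y — combines: W : ⟨⟨e, ⟨t, t⟩⟩, e⟩ takes Y : ⟨e, ⟨t, t⟩⟩ as argument, giving e.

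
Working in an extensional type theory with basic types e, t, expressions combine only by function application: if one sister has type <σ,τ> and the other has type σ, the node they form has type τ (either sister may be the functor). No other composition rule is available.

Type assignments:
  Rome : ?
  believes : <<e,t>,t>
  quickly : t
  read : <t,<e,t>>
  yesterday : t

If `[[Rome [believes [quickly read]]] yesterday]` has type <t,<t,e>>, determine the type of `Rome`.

<t,<t,<t,<t,e>>>>

At [[Rome [believes [quickly read]]] yesterday] (required: <t,<t,e>>): yesterday is t, which is not a function with range <t,<t,e>>; hence [Rome [believes [quickly read]]] is the functor — type <t,<t,<t,e>>>.
At [Rome [believes [quickly read]]] (required: <t,<t,<t,e>>>): [believes [quickly read]] is t, which is not a function with range <t,<t,<t,e>>>; hence Rome is the functor — type <t,<t,<t,<t,e>>>>.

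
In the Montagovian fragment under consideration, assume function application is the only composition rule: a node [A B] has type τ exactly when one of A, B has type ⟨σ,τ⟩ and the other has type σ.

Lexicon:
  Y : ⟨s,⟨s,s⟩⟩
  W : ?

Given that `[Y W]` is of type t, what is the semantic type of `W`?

For [Y W] to have type t with Y of type ⟨s,⟨s,s⟩⟩, W must be the function: W : ⟨⟨s,⟨s,s⟩⟩,t⟩.

⟨⟨s,⟨s,s⟩⟩,t⟩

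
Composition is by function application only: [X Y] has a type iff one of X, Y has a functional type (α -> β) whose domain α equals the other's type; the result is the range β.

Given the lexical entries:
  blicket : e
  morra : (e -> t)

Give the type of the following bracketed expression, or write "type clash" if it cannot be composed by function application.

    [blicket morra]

t

[blicket morra]: (e -> t) applied to e yields t.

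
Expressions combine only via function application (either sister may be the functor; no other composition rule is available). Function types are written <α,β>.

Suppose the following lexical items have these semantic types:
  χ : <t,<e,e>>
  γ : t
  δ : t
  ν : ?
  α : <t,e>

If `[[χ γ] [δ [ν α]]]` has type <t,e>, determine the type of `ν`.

[[χ γ] [δ [ν α]]] is required to be <t,e>. [χ γ] : <e,e> cannot yield <t,e> as functor, so [δ [ν α]] : <<e,e>,<t,e>>.
[δ [ν α]] is required to be <<e,e>,<t,e>>. δ : t cannot yield <<e,e>,<t,e>> as functor, so [ν α] : <t,<<e,e>,<t,e>>>.
[ν α] is required to be <t,<<e,e>,<t,e>>>. α : <t,e> cannot yield <t,<<e,e>,<t,e>>> as functor, so ν : <<t,e>,<t,<<e,e>,<t,e>>>>.

<<t,e>,<t,<<e,e>,<t,e>>>>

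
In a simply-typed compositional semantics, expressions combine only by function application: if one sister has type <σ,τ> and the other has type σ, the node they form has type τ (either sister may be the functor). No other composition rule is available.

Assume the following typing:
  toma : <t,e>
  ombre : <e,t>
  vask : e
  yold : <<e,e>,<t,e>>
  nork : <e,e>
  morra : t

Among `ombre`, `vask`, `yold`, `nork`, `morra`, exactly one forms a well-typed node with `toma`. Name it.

ombre : <e,t> — neither side's domain matches the other.
vask : e — neither side's domain matches the other.
yold : <<e,e>,<t,e>> — neither side's domain matches the other.
nork : <e,e> — neither side's domain matches the other.
morra — combines: toma : <t,e> takes morra : t as argument, giving e.

morra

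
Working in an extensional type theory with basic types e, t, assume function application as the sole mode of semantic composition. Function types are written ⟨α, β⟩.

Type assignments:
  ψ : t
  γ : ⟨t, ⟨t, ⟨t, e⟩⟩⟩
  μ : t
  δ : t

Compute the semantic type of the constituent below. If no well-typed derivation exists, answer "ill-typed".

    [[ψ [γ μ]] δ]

At [γ μ], γ : ⟨t, ⟨t, ⟨t, e⟩⟩⟩ takes μ : t, giving ⟨t, ⟨t, e⟩⟩.
At [ψ [γ μ]], [γ μ] : ⟨t, ⟨t, e⟩⟩ takes ψ : t, giving ⟨t, e⟩.
At [[ψ [γ μ]] δ], [ψ [γ μ]] : ⟨t, e⟩ takes δ : t, giving e.

e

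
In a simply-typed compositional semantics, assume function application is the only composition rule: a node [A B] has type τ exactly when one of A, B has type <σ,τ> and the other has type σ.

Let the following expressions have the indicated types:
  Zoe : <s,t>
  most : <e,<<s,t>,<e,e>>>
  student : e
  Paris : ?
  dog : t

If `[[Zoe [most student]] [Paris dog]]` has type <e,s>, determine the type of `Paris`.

<t,<<e,e>,<e,s>>>

For [[Zoe [most student]] [Paris dog]] to have type <e,s> with [Zoe [most student]] of type <e,e>, [Paris dog] must be the function: [Paris dog] : <<e,e>,<e,s>>.
For [Paris dog] to have type <<e,e>,<e,s>> with dog of type t, Paris must be the function: Paris : <t,<<e,e>,<e,s>>>.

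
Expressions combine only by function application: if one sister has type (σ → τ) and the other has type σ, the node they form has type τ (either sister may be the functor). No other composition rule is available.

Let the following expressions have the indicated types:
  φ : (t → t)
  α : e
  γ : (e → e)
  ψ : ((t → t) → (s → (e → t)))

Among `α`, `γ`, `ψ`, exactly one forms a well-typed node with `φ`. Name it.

α : e — neither side's domain matches the other.
γ : (e → e) — neither side's domain matches the other.
ψ — combines: ψ : ((t → t) → (s → (e → t))) takes φ : (t → t) as argument, giving (s → (e → t)).

ψ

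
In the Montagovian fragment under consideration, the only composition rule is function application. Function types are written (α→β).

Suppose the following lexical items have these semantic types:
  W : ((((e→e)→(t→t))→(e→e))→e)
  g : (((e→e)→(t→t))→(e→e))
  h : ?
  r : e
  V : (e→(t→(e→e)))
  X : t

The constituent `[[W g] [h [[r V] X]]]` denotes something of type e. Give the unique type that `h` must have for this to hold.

((e→e)→(e→e))

[[W g] [h [[r V] X]]] is required to be e. [W g] : e cannot yield e as functor, so [h [[r V] X]] : (e→e).
[h [[r V] X]] is required to be (e→e). [[r V] X] : (e→e) cannot yield (e→e) as functor, so h : ((e→e)→(e→e)).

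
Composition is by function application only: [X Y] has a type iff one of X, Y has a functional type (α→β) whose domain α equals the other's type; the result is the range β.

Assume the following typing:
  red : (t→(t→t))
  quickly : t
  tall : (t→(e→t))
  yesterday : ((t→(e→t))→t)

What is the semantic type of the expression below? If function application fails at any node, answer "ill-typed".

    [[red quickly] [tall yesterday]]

t

[red quickly]: functor red : (t→(t→t)), argument quickly : t; result (t→t).
[tall yesterday]: functor yesterday : ((t→(e→t))→t), argument tall : (t→(e→t)); result t.
[[red quickly] [tall yesterday]]: functor [red quickly] : (t→t), argument [tall yesterday] : t; result t.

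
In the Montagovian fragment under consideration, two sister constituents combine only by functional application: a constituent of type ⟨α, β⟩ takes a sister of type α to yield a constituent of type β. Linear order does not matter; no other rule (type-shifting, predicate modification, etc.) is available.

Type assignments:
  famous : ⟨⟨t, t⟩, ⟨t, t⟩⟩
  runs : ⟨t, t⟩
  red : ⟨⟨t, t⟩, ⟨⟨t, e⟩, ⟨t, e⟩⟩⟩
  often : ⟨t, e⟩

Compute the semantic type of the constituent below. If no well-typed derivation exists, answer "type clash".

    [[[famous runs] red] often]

⟨t, e⟩

[famous runs]: ⟨⟨t, t⟩, ⟨t, t⟩⟩ applied to ⟨t, t⟩ yields ⟨t, t⟩.
[[famous runs] red]: ⟨⟨t, t⟩, ⟨⟨t, e⟩, ⟨t, e⟩⟩⟩ applied to ⟨t, t⟩ yields ⟨⟨t, e⟩, ⟨t, e⟩⟩.
[[[famous runs] red] often]: ⟨⟨t, e⟩, ⟨t, e⟩⟩ applied to ⟨t, e⟩ yields ⟨t, e⟩.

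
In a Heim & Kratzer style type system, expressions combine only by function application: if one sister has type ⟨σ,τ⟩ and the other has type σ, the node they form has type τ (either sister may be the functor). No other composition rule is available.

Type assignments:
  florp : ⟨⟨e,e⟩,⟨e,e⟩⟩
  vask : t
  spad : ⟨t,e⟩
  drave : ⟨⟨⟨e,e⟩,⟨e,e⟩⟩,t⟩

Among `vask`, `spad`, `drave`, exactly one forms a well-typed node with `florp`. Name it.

vask : t — florp needs ⟨e,e⟩; vask needs nothing (atomic); neither fits.
spad : ⟨t,e⟩ — florp needs ⟨e,e⟩; spad needs t; neither fits.
drave — combines: drave : ⟨⟨⟨e,e⟩,⟨e,e⟩⟩,t⟩ takes florp : ⟨⟨e,e⟩,⟨e,e⟩⟩ as argument, giving t.

drave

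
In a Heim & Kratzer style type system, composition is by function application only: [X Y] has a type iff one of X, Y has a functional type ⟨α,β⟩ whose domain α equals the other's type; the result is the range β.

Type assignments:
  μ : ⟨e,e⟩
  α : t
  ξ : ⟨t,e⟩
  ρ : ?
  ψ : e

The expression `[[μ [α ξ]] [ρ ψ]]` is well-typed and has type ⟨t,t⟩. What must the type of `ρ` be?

⟨e,⟨e,⟨t,t⟩⟩⟩

At [[μ [α ξ]] [ρ ψ]] (required: ⟨t,t⟩): [μ [α ξ]] is e, which is not a function with range ⟨t,t⟩; hence [ρ ψ] is the functor — type ⟨e,⟨t,t⟩⟩.
At [ρ ψ] (required: ⟨e,⟨t,t⟩⟩): ψ is e, which is not a function with range ⟨e,⟨t,t⟩⟩; hence ρ is the functor — type ⟨e,⟨e,⟨t,t⟩⟩⟩.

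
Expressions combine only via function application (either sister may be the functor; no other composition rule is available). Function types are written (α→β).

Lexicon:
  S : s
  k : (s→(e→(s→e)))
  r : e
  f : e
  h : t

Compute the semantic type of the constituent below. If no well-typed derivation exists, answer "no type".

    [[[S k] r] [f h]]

[S k]: functor k : (s→(e→(s→e))), argument S : s; result (e→(s→e)).
[[S k] r]: functor [S k] : (e→(s→e)), argument r : e; result (s→e).
[f h]: e with t — neither is a function whose domain matches the other; composition fails here.

no type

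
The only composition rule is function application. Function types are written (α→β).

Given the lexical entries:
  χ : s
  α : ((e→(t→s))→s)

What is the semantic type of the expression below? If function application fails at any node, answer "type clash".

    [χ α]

type clash

At [χ α]: neither s nor ((e→(t→s))→s) can take the other as argument; the node is ill-typed.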